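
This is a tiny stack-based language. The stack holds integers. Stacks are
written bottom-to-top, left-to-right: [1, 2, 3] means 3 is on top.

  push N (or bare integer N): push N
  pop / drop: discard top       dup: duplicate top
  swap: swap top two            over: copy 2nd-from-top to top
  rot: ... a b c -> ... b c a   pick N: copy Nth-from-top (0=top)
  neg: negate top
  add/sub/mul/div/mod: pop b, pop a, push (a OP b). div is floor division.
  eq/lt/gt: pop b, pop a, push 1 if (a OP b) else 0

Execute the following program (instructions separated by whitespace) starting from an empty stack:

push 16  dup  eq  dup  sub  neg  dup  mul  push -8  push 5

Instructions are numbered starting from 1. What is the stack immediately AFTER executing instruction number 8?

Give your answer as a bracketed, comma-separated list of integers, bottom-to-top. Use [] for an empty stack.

Step 1 ('push 16'): [16]
Step 2 ('dup'): [16, 16]
Step 3 ('eq'): [1]
Step 4 ('dup'): [1, 1]
Step 5 ('sub'): [0]
Step 6 ('neg'): [0]
Step 7 ('dup'): [0, 0]
Step 8 ('mul'): [0]

Answer: [0]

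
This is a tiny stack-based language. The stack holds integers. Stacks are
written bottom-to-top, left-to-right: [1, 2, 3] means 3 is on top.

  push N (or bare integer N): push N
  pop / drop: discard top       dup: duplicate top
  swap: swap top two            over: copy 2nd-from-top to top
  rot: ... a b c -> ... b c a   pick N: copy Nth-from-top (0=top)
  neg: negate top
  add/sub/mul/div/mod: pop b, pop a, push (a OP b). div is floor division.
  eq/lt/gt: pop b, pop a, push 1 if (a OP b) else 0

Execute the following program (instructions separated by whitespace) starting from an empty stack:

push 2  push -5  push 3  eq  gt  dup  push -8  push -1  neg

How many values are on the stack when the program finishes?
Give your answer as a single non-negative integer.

Answer: 4

Derivation:
After 'push 2': stack = [2] (depth 1)
After 'push -5': stack = [2, -5] (depth 2)
After 'push 3': stack = [2, -5, 3] (depth 3)
After 'eq': stack = [2, 0] (depth 2)
After 'gt': stack = [1] (depth 1)
After 'dup': stack = [1, 1] (depth 2)
After 'push -8': stack = [1, 1, -8] (depth 3)
After 'push -1': stack = [1, 1, -8, -1] (depth 4)
After 'neg': stack = [1, 1, -8, 1] (depth 4)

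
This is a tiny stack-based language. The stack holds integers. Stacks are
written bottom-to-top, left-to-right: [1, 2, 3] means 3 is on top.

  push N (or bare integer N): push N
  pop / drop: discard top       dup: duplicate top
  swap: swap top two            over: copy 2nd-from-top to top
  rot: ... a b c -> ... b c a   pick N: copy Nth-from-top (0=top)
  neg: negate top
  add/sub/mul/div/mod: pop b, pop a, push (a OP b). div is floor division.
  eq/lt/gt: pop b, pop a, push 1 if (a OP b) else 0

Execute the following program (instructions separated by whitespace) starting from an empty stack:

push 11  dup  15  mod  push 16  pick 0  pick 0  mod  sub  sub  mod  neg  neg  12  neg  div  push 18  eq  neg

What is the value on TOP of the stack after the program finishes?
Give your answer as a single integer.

Answer: 0

Derivation:
After 'push 11': [11]
After 'dup': [11, 11]
After 'push 15': [11, 11, 15]
After 'mod': [11, 11]
After 'push 16': [11, 11, 16]
After 'pick 0': [11, 11, 16, 16]
After 'pick 0': [11, 11, 16, 16, 16]
After 'mod': [11, 11, 16, 0]
After 'sub': [11, 11, 16]
After 'sub': [11, -5]
After 'mod': [-4]
After 'neg': [4]
After 'neg': [-4]
After 'push 12': [-4, 12]
After 'neg': [-4, -12]
After 'div': [0]
After 'push 18': [0, 18]
After 'eq': [0]
After 'neg': [0]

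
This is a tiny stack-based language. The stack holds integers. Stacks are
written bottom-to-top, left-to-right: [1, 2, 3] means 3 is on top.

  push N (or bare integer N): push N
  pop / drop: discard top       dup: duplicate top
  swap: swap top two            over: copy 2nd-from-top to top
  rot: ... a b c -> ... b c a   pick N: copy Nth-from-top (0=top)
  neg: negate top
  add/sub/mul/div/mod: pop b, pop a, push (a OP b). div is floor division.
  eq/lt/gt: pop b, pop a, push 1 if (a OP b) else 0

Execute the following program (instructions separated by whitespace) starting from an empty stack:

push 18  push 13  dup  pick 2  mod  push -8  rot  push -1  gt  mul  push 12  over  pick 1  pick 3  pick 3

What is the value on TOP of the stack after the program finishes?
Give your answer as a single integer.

Answer: 12

Derivation:
After 'push 18': [18]
After 'push 13': [18, 13]
After 'dup': [18, 13, 13]
After 'pick 2': [18, 13, 13, 18]
After 'mod': [18, 13, 13]
After 'push -8': [18, 13, 13, -8]
After 'rot': [18, 13, -8, 13]
After 'push -1': [18, 13, -8, 13, -1]
After 'gt': [18, 13, -8, 1]
After 'mul': [18, 13, -8]
After 'push 12': [18, 13, -8, 12]
After 'over': [18, 13, -8, 12, -8]
After 'pick 1': [18, 13, -8, 12, -8, 12]
After 'pick 3': [18, 13, -8, 12, -8, 12, -8]
After 'pick 3': [18, 13, -8, 12, -8, 12, -8, 12]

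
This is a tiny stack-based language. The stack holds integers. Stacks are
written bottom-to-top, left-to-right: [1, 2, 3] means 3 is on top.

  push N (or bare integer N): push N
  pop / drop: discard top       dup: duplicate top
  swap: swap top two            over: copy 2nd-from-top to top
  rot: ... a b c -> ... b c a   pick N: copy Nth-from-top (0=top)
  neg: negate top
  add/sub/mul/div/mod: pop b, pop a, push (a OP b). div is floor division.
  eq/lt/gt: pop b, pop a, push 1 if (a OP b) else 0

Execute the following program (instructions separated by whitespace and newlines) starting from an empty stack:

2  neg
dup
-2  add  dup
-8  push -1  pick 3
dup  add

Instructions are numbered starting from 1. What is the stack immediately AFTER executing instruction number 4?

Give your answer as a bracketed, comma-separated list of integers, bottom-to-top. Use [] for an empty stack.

Answer: [-2, -2, -2]

Derivation:
Step 1 ('2'): [2]
Step 2 ('neg'): [-2]
Step 3 ('dup'): [-2, -2]
Step 4 ('-2'): [-2, -2, -2]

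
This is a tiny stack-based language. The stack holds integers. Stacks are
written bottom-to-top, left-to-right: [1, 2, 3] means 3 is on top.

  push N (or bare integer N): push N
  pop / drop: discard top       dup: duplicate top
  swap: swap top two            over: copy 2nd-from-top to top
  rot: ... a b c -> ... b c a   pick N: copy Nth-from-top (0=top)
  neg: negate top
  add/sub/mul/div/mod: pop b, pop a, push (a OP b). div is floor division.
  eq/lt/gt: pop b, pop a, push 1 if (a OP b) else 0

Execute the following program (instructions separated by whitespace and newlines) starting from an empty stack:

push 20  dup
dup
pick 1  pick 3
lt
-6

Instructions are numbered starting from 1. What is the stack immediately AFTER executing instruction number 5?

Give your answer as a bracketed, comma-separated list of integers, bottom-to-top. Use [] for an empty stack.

Step 1 ('push 20'): [20]
Step 2 ('dup'): [20, 20]
Step 3 ('dup'): [20, 20, 20]
Step 4 ('pick 1'): [20, 20, 20, 20]
Step 5 ('pick 3'): [20, 20, 20, 20, 20]

Answer: [20, 20, 20, 20, 20]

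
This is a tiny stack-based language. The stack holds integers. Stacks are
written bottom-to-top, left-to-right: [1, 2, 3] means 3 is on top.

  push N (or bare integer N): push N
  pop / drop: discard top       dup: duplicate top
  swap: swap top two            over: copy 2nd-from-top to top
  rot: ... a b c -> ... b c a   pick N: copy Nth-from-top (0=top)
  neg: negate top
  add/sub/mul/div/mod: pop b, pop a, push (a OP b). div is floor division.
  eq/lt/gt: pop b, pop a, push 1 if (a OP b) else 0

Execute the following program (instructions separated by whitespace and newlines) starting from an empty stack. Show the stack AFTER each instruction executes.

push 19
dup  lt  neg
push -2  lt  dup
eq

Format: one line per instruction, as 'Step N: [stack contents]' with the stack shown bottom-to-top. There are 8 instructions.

Step 1: [19]
Step 2: [19, 19]
Step 3: [0]
Step 4: [0]
Step 5: [0, -2]
Step 6: [0]
Step 7: [0, 0]
Step 8: [1]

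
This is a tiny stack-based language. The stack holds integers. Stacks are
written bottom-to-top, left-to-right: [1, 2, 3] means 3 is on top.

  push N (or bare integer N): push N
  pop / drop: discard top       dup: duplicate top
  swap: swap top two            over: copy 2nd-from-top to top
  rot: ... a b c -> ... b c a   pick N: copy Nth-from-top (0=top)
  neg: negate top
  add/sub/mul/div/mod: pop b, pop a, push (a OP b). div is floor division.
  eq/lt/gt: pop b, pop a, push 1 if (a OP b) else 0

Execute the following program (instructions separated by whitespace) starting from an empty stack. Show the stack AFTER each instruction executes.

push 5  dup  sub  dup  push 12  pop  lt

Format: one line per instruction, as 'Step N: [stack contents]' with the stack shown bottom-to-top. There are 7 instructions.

Step 1: [5]
Step 2: [5, 5]
Step 3: [0]
Step 4: [0, 0]
Step 5: [0, 0, 12]
Step 6: [0, 0]
Step 7: [0]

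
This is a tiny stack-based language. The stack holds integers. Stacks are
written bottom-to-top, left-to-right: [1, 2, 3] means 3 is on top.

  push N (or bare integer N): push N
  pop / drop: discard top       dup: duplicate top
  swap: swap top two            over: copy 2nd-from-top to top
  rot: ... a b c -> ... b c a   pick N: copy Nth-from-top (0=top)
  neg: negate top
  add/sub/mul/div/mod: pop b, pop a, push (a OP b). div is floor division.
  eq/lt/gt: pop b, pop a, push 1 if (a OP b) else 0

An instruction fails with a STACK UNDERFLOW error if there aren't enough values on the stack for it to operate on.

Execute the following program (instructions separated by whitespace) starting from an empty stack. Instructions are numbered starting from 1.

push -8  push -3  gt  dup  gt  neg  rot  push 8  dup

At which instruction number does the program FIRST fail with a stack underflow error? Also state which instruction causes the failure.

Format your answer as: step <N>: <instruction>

Step 1 ('push -8'): stack = [-8], depth = 1
Step 2 ('push -3'): stack = [-8, -3], depth = 2
Step 3 ('gt'): stack = [0], depth = 1
Step 4 ('dup'): stack = [0, 0], depth = 2
Step 5 ('gt'): stack = [0], depth = 1
Step 6 ('neg'): stack = [0], depth = 1
Step 7 ('rot'): needs 3 value(s) but depth is 1 — STACK UNDERFLOW

Answer: step 7: rot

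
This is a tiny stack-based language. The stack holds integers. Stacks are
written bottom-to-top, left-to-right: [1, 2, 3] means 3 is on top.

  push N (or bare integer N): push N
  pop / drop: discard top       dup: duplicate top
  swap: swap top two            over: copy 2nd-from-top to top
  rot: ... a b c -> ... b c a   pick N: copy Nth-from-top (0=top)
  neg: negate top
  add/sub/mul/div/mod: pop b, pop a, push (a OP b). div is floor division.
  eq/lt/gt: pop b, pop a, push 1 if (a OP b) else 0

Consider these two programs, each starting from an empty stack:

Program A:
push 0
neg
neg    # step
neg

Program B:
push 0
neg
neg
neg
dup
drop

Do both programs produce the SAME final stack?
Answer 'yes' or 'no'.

Answer: yes

Derivation:
Program A trace:
  After 'push 0': [0]
  After 'neg': [0]
  After 'neg': [0]
  After 'neg': [0]
Program A final stack: [0]

Program B trace:
  After 'push 0': [0]
  After 'neg': [0]
  After 'neg': [0]
  After 'neg': [0]
  After 'dup': [0, 0]
  After 'drop': [0]
Program B final stack: [0]
Same: yes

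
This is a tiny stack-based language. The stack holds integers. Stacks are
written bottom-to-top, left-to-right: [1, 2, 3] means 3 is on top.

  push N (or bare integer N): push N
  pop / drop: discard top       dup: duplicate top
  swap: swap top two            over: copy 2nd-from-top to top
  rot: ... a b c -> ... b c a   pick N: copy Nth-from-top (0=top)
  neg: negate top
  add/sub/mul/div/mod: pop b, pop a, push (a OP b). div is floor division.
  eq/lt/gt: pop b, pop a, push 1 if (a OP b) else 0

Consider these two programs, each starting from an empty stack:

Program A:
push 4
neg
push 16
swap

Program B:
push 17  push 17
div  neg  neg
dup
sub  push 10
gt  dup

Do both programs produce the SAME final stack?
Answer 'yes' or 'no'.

Answer: no

Derivation:
Program A trace:
  After 'push 4': [4]
  After 'neg': [-4]
  After 'push 16': [-4, 16]
  After 'swap': [16, -4]
Program A final stack: [16, -4]

Program B trace:
  After 'push 17': [17]
  After 'push 17': [17, 17]
  After 'div': [1]
  After 'neg': [-1]
  After 'neg': [1]
  After 'dup': [1, 1]
  After 'sub': [0]
  After 'push 10': [0, 10]
  After 'gt': [0]
  After 'dup': [0, 0]
Program B final stack: [0, 0]
Same: no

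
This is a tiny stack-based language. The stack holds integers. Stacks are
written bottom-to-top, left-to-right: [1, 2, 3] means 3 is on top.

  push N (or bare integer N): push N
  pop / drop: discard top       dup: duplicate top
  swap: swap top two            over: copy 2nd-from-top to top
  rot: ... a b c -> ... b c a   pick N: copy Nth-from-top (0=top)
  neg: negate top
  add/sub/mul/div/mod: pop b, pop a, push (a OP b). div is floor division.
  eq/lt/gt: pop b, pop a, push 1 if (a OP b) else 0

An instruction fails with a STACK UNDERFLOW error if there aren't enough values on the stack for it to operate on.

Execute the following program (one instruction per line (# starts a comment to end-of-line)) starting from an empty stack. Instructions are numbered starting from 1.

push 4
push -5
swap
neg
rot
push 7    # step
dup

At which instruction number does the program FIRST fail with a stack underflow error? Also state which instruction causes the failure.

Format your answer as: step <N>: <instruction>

Step 1 ('push 4'): stack = [4], depth = 1
Step 2 ('push -5'): stack = [4, -5], depth = 2
Step 3 ('swap'): stack = [-5, 4], depth = 2
Step 4 ('neg'): stack = [-5, -4], depth = 2
Step 5 ('rot'): needs 3 value(s) but depth is 2 — STACK UNDERFLOW

Answer: step 5: rot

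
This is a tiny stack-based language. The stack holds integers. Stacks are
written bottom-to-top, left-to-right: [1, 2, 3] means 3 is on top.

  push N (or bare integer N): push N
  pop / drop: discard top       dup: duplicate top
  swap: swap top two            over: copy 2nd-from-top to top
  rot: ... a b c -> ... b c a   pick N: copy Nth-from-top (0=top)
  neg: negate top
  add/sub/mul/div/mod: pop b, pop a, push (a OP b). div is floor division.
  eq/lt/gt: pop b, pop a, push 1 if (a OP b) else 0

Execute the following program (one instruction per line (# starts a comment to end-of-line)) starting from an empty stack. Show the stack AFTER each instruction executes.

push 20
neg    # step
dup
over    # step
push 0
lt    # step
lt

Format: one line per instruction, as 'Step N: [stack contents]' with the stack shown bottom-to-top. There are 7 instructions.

Step 1: [20]
Step 2: [-20]
Step 3: [-20, -20]
Step 4: [-20, -20, -20]
Step 5: [-20, -20, -20, 0]
Step 6: [-20, -20, 1]
Step 7: [-20, 1]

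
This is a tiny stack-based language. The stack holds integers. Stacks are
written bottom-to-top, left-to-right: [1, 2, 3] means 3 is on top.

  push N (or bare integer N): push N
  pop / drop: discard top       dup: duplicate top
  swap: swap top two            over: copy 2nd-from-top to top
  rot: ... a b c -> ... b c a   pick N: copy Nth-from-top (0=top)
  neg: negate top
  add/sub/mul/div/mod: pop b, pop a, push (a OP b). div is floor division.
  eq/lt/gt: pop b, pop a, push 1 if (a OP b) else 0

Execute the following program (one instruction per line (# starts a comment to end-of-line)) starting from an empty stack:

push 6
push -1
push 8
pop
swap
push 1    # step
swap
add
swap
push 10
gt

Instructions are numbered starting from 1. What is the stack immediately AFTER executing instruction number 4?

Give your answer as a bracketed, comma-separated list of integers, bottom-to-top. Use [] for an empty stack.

Answer: [6, -1]

Derivation:
Step 1 ('push 6'): [6]
Step 2 ('push -1'): [6, -1]
Step 3 ('push 8'): [6, -1, 8]
Step 4 ('pop'): [6, -1]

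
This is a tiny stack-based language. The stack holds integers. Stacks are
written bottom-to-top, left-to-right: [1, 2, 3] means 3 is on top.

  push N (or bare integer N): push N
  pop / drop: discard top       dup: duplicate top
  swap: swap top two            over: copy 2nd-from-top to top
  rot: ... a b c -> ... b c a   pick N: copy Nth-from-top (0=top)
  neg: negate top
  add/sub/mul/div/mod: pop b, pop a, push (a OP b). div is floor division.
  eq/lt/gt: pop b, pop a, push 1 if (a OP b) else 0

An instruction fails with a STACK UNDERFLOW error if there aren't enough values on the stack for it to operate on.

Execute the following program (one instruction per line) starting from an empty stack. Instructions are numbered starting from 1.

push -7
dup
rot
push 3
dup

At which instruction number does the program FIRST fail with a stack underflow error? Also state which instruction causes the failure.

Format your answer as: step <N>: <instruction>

Answer: step 3: rot

Derivation:
Step 1 ('push -7'): stack = [-7], depth = 1
Step 2 ('dup'): stack = [-7, -7], depth = 2
Step 3 ('rot'): needs 3 value(s) but depth is 2 — STACK UNDERFLOW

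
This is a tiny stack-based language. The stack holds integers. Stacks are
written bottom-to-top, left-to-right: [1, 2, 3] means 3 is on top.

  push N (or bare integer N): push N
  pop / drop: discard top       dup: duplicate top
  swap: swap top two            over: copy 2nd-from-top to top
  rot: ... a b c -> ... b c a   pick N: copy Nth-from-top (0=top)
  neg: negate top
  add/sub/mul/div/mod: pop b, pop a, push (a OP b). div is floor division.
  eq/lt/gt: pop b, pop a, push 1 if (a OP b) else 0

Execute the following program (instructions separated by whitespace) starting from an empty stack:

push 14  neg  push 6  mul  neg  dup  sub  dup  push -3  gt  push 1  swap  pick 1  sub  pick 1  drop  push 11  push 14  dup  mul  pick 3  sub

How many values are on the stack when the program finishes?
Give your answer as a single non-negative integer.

After 'push 14': stack = [14] (depth 1)
After 'neg': stack = [-14] (depth 1)
After 'push 6': stack = [-14, 6] (depth 2)
After 'mul': stack = [-84] (depth 1)
After 'neg': stack = [84] (depth 1)
After 'dup': stack = [84, 84] (depth 2)
After 'sub': stack = [0] (depth 1)
After 'dup': stack = [0, 0] (depth 2)
After 'push -3': stack = [0, 0, -3] (depth 3)
After 'gt': stack = [0, 1] (depth 2)
  ...
After 'pick 1': stack = [0, 1, 1, 1] (depth 4)
After 'sub': stack = [0, 1, 0] (depth 3)
After 'pick 1': stack = [0, 1, 0, 1] (depth 4)
After 'drop': stack = [0, 1, 0] (depth 3)
After 'push 11': stack = [0, 1, 0, 11] (depth 4)
After 'push 14': stack = [0, 1, 0, 11, 14] (depth 5)
After 'dup': stack = [0, 1, 0, 11, 14, 14] (depth 6)
After 'mul': stack = [0, 1, 0, 11, 196] (depth 5)
After 'pick 3': stack = [0, 1, 0, 11, 196, 1] (depth 6)
After 'sub': stack = [0, 1, 0, 11, 195] (depth 5)

Answer: 5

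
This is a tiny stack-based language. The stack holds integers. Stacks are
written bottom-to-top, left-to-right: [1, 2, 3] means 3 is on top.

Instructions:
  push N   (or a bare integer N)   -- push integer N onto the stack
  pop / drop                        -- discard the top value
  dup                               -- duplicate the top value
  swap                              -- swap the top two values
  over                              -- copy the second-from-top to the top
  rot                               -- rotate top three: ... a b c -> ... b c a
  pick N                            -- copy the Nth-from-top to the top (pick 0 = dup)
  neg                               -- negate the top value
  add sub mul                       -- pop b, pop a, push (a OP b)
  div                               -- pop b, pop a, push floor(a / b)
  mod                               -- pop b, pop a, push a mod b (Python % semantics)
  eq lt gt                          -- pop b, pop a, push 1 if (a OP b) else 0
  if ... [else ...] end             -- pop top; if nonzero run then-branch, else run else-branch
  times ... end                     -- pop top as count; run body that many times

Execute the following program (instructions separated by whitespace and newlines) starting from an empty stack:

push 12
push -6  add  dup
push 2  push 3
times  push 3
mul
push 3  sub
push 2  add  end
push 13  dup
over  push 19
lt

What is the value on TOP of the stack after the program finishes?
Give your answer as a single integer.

Answer: 1

Derivation:
After 'push 12': [12]
After 'push -6': [12, -6]
After 'add': [6]
After 'dup': [6, 6]
After 'push 2': [6, 6, 2]
After 'push 3': [6, 6, 2, 3]
After 'times': [6, 6, 2]
After 'push 3': [6, 6, 2, 3]
After 'mul': [6, 6, 6]
After 'push 3': [6, 6, 6, 3]
  ...
After 'mul': [6, 6, 42]
After 'push 3': [6, 6, 42, 3]
After 'sub': [6, 6, 39]
After 'push 2': [6, 6, 39, 2]
After 'add': [6, 6, 41]
After 'push 13': [6, 6, 41, 13]
After 'dup': [6, 6, 41, 13, 13]
After 'over': [6, 6, 41, 13, 13, 13]
After 'push 19': [6, 6, 41, 13, 13, 13, 19]
After 'lt': [6, 6, 41, 13, 13, 1]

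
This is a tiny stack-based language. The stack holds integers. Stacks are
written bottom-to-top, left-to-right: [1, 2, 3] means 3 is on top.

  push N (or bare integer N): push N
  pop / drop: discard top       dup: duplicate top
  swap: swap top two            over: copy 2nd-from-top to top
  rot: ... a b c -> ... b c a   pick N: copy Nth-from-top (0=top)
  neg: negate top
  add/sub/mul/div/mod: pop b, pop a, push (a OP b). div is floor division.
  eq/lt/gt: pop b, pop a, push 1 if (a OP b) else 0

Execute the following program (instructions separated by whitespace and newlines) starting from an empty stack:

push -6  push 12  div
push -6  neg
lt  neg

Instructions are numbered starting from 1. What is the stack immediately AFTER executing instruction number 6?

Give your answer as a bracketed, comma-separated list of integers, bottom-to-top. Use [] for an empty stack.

Answer: [1]

Derivation:
Step 1 ('push -6'): [-6]
Step 2 ('push 12'): [-6, 12]
Step 3 ('div'): [-1]
Step 4 ('push -6'): [-1, -6]
Step 5 ('neg'): [-1, 6]
Step 6 ('lt'): [1]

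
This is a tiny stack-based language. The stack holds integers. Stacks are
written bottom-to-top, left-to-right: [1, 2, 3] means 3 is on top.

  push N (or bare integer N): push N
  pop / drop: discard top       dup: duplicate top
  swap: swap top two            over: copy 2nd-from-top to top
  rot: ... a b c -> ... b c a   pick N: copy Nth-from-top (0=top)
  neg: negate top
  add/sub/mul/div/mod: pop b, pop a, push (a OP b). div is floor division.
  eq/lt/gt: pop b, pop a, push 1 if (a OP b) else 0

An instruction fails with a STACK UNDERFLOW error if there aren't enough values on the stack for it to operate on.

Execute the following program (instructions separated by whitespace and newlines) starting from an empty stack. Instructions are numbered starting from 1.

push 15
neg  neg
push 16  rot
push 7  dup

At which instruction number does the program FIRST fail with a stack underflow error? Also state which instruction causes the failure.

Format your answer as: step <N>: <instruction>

Answer: step 5: rot

Derivation:
Step 1 ('push 15'): stack = [15], depth = 1
Step 2 ('neg'): stack = [-15], depth = 1
Step 3 ('neg'): stack = [15], depth = 1
Step 4 ('push 16'): stack = [15, 16], depth = 2
Step 5 ('rot'): needs 3 value(s) but depth is 2 — STACK UNDERFLOW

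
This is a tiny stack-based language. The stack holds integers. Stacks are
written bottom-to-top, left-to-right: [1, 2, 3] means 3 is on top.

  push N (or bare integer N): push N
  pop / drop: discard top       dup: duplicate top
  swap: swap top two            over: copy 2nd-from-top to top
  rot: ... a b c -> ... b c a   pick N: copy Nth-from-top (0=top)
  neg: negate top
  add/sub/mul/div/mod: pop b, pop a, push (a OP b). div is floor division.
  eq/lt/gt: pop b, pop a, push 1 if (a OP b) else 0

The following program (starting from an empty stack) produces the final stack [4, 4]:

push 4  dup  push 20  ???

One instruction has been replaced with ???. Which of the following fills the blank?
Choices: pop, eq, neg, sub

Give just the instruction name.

Stack before ???: [4, 4, 20]
Stack after ???:  [4, 4]
Checking each choice:
  pop: MATCH
  eq: produces [4, 0]
  neg: produces [4, 4, -20]
  sub: produces [4, -16]


Answer: pop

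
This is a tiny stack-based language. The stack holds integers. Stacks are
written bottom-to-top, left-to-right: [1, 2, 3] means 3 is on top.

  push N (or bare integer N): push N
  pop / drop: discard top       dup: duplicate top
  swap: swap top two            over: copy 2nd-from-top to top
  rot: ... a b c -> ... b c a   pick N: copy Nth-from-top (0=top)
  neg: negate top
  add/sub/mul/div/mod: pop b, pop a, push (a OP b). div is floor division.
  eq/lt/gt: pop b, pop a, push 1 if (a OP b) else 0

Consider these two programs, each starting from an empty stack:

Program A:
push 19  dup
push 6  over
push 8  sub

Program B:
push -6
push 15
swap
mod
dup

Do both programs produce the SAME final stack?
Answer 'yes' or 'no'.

Program A trace:
  After 'push 19': [19]
  After 'dup': [19, 19]
  After 'push 6': [19, 19, 6]
  After 'over': [19, 19, 6, 19]
  After 'push 8': [19, 19, 6, 19, 8]
  After 'sub': [19, 19, 6, 11]
Program A final stack: [19, 19, 6, 11]

Program B trace:
  After 'push -6': [-6]
  After 'push 15': [-6, 15]
  After 'swap': [15, -6]
  After 'mod': [-3]
  After 'dup': [-3, -3]
Program B final stack: [-3, -3]
Same: no

Answer: no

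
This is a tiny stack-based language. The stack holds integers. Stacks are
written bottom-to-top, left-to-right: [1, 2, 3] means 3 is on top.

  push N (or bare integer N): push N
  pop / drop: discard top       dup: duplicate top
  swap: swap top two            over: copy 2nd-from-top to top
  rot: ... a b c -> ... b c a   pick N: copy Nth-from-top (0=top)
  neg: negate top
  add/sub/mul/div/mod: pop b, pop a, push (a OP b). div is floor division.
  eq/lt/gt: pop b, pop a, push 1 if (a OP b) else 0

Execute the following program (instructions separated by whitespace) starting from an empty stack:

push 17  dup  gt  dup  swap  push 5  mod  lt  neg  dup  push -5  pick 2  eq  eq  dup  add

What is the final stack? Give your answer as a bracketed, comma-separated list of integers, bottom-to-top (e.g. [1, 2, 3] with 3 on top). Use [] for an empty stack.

After 'push 17': [17]
After 'dup': [17, 17]
After 'gt': [0]
After 'dup': [0, 0]
After 'swap': [0, 0]
After 'push 5': [0, 0, 5]
After 'mod': [0, 0]
After 'lt': [0]
After 'neg': [0]
After 'dup': [0, 0]
After 'push -5': [0, 0, -5]
After 'pick 2': [0, 0, -5, 0]
After 'eq': [0, 0, 0]
After 'eq': [0, 1]
After 'dup': [0, 1, 1]
After 'add': [0, 2]

Answer: [0, 2]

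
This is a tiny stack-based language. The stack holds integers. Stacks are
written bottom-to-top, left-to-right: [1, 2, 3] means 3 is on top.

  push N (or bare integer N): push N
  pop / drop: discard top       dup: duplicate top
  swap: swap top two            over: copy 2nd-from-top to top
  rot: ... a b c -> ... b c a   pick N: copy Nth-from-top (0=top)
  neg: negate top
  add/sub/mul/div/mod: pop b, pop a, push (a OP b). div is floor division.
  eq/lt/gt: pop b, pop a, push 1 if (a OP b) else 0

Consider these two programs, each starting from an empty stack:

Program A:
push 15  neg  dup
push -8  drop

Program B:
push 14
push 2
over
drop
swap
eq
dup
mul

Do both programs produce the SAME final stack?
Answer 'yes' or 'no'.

Program A trace:
  After 'push 15': [15]
  After 'neg': [-15]
  After 'dup': [-15, -15]
  After 'push -8': [-15, -15, -8]
  After 'drop': [-15, -15]
Program A final stack: [-15, -15]

Program B trace:
  After 'push 14': [14]
  After 'push 2': [14, 2]
  After 'over': [14, 2, 14]
  After 'drop': [14, 2]
  After 'swap': [2, 14]
  After 'eq': [0]
  After 'dup': [0, 0]
  After 'mul': [0]
Program B final stack: [0]
Same: no

Answer: no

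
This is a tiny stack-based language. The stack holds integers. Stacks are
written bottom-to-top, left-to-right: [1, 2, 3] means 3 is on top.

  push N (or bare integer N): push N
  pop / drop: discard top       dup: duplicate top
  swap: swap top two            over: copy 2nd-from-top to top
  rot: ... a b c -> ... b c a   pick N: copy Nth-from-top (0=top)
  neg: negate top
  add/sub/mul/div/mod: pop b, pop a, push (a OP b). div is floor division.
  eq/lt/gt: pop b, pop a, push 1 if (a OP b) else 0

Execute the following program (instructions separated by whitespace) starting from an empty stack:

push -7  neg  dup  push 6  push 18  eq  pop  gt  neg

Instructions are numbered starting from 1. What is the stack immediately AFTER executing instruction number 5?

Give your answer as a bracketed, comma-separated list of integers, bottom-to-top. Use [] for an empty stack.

Step 1 ('push -7'): [-7]
Step 2 ('neg'): [7]
Step 3 ('dup'): [7, 7]
Step 4 ('push 6'): [7, 7, 6]
Step 5 ('push 18'): [7, 7, 6, 18]

Answer: [7, 7, 6, 18]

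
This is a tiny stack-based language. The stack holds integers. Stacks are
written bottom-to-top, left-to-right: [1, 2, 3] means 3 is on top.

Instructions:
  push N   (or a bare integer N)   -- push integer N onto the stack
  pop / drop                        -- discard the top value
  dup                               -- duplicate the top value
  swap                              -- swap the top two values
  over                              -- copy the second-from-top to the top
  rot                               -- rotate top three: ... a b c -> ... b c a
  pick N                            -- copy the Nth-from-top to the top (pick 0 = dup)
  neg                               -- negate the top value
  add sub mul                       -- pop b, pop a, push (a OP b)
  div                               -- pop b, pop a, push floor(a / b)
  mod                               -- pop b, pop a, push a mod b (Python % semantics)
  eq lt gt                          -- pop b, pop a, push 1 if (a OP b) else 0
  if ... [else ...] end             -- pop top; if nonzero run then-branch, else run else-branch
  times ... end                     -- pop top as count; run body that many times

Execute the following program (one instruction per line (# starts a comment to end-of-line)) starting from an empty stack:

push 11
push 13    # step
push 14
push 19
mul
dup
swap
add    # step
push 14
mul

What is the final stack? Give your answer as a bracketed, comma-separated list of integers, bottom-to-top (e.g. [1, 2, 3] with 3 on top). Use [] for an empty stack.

Answer: [11, 13, 7448]

Derivation:
After 'push 11': [11]
After 'push 13': [11, 13]
After 'push 14': [11, 13, 14]
After 'push 19': [11, 13, 14, 19]
After 'mul': [11, 13, 266]
After 'dup': [11, 13, 266, 266]
After 'swap': [11, 13, 266, 266]
After 'add': [11, 13, 532]
After 'push 14': [11, 13, 532, 14]
After 'mul': [11, 13, 7448]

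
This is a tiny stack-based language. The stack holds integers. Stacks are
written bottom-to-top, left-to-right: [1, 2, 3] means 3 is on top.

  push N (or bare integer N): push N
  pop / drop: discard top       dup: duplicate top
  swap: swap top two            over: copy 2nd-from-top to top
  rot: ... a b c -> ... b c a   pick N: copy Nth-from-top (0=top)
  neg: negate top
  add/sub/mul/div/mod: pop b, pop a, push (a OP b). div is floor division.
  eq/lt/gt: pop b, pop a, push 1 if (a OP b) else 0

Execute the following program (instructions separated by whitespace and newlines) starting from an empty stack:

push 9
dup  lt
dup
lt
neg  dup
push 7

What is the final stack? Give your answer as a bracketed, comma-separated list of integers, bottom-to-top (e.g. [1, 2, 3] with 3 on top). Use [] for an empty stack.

After 'push 9': [9]
After 'dup': [9, 9]
After 'lt': [0]
After 'dup': [0, 0]
After 'lt': [0]
After 'neg': [0]
After 'dup': [0, 0]
After 'push 7': [0, 0, 7]

Answer: [0, 0, 7]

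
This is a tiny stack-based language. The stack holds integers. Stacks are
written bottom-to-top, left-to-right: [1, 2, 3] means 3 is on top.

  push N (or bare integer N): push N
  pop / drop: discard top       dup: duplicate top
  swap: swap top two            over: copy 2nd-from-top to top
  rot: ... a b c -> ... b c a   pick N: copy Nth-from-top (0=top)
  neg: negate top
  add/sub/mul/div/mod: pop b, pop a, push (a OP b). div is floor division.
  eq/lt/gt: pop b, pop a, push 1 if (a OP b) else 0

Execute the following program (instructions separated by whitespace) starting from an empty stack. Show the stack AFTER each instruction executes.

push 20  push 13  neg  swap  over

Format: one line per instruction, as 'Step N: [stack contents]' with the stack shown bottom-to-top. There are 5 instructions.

Step 1: [20]
Step 2: [20, 13]
Step 3: [20, -13]
Step 4: [-13, 20]
Step 5: [-13, 20, -13]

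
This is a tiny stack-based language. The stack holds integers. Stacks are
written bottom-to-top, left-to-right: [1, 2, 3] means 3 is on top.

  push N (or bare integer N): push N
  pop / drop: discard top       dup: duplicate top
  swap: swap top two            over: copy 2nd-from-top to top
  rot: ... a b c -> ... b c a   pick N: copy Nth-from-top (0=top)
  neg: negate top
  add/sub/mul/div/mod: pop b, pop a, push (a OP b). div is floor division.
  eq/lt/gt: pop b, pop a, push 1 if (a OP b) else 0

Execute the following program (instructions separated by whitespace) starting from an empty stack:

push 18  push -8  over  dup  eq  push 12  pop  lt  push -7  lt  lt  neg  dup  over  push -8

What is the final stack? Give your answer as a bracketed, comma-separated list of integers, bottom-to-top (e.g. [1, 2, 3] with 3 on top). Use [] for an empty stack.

After 'push 18': [18]
After 'push -8': [18, -8]
After 'over': [18, -8, 18]
After 'dup': [18, -8, 18, 18]
After 'eq': [18, -8, 1]
After 'push 12': [18, -8, 1, 12]
After 'pop': [18, -8, 1]
After 'lt': [18, 1]
After 'push -7': [18, 1, -7]
After 'lt': [18, 0]
After 'lt': [0]
After 'neg': [0]
After 'dup': [0, 0]
After 'over': [0, 0, 0]
After 'push -8': [0, 0, 0, -8]

Answer: [0, 0, 0, -8]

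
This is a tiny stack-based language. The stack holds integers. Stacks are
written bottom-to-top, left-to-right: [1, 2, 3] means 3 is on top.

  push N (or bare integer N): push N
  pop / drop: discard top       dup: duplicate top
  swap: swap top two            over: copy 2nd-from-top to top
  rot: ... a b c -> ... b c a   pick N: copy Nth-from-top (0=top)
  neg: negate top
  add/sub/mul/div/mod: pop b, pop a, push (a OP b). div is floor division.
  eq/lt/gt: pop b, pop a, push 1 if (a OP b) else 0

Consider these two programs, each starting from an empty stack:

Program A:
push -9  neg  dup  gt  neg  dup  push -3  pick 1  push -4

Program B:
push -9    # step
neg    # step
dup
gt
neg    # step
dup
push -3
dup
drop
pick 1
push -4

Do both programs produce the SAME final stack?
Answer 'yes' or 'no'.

Answer: yes

Derivation:
Program A trace:
  After 'push -9': [-9]
  After 'neg': [9]
  After 'dup': [9, 9]
  After 'gt': [0]
  After 'neg': [0]
  After 'dup': [0, 0]
  After 'push -3': [0, 0, -3]
  After 'pick 1': [0, 0, -3, 0]
  After 'push -4': [0, 0, -3, 0, -4]
Program A final stack: [0, 0, -3, 0, -4]

Program B trace:
  After 'push -9': [-9]
  After 'neg': [9]
  After 'dup': [9, 9]
  After 'gt': [0]
  After 'neg': [0]
  After 'dup': [0, 0]
  After 'push -3': [0, 0, -3]
  After 'dup': [0, 0, -3, -3]
  After 'drop': [0, 0, -3]
  After 'pick 1': [0, 0, -3, 0]
  After 'push -4': [0, 0, -3, 0, -4]
Program B final stack: [0, 0, -3, 0, -4]
Same: yes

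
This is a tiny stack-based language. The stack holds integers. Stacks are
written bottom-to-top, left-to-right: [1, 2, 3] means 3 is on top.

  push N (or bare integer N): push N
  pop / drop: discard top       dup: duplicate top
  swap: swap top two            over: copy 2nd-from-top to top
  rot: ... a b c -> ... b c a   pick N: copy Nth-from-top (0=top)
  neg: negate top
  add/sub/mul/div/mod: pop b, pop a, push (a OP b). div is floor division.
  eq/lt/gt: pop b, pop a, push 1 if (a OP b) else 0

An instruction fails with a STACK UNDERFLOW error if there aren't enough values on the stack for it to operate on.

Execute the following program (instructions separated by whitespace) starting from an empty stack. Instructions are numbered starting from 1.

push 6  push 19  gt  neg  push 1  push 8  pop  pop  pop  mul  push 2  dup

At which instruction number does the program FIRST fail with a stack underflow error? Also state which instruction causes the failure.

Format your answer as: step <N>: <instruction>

Step 1 ('push 6'): stack = [6], depth = 1
Step 2 ('push 19'): stack = [6, 19], depth = 2
Step 3 ('gt'): stack = [0], depth = 1
Step 4 ('neg'): stack = [0], depth = 1
Step 5 ('push 1'): stack = [0, 1], depth = 2
Step 6 ('push 8'): stack = [0, 1, 8], depth = 3
Step 7 ('pop'): stack = [0, 1], depth = 2
Step 8 ('pop'): stack = [0], depth = 1
Step 9 ('pop'): stack = [], depth = 0
Step 10 ('mul'): needs 2 value(s) but depth is 0 — STACK UNDERFLOW

Answer: step 10: mul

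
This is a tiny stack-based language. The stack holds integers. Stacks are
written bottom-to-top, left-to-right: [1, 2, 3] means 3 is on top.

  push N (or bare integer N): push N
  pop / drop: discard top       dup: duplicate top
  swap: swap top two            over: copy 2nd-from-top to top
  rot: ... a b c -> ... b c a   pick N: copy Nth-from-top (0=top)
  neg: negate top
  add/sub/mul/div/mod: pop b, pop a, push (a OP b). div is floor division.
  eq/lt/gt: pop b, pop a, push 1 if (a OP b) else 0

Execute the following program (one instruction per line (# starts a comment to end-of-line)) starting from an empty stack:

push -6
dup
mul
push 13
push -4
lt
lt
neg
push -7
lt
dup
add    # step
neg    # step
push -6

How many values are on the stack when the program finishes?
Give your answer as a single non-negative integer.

After 'push -6': stack = [-6] (depth 1)
After 'dup': stack = [-6, -6] (depth 2)
After 'mul': stack = [36] (depth 1)
After 'push 13': stack = [36, 13] (depth 2)
After 'push -4': stack = [36, 13, -4] (depth 3)
After 'lt': stack = [36, 0] (depth 2)
After 'lt': stack = [0] (depth 1)
After 'neg': stack = [0] (depth 1)
After 'push -7': stack = [0, -7] (depth 2)
After 'lt': stack = [0] (depth 1)
After 'dup': stack = [0, 0] (depth 2)
After 'add': stack = [0] (depth 1)
After 'neg': stack = [0] (depth 1)
After 'push -6': stack = [0, -6] (depth 2)

Answer: 2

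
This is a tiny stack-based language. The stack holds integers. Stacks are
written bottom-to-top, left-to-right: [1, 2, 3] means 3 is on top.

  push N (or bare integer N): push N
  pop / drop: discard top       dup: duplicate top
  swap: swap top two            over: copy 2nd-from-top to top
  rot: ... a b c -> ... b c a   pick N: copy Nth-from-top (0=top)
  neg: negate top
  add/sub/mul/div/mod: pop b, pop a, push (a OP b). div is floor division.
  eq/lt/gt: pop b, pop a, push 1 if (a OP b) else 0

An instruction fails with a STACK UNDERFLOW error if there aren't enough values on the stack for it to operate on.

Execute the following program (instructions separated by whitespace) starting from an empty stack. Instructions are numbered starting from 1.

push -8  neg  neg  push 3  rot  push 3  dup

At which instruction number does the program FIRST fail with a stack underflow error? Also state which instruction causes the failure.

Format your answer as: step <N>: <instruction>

Answer: step 5: rot

Derivation:
Step 1 ('push -8'): stack = [-8], depth = 1
Step 2 ('neg'): stack = [8], depth = 1
Step 3 ('neg'): stack = [-8], depth = 1
Step 4 ('push 3'): stack = [-8, 3], depth = 2
Step 5 ('rot'): needs 3 value(s) but depth is 2 — STACK UNDERFLOW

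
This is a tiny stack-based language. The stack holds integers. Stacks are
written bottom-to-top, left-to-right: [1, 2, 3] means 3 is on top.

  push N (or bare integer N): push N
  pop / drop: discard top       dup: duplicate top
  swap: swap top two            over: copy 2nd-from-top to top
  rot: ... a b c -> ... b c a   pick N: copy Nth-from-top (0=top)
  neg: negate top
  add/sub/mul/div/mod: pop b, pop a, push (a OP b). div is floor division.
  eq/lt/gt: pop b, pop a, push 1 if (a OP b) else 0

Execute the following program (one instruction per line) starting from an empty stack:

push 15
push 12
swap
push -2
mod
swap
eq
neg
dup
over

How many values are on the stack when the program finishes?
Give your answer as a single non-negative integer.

Answer: 3

Derivation:
After 'push 15': stack = [15] (depth 1)
After 'push 12': stack = [15, 12] (depth 2)
After 'swap': stack = [12, 15] (depth 2)
After 'push -2': stack = [12, 15, -2] (depth 3)
After 'mod': stack = [12, -1] (depth 2)
After 'swap': stack = [-1, 12] (depth 2)
After 'eq': stack = [0] (depth 1)
After 'neg': stack = [0] (depth 1)
After 'dup': stack = [0, 0] (depth 2)
After 'over': stack = [0, 0, 0] (depth 3)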